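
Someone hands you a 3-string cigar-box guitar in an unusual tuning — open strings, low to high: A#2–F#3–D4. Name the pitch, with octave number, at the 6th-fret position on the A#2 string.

The open A#2 string plus 6 semitones: A#–B–C–C#–D–D#–E.
The walk passes from B into C once, so the octave number goes from 2 to 3.

E3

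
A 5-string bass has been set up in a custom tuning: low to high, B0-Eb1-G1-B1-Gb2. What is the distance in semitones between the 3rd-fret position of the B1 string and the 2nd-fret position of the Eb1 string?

B1 at fret 3 → D2 (MIDI 38); Eb1 at fret 2 → F1 (MIDI 29).
38 − 29 = 9, so the two pitches are 9 semitones apart, with D2 the higher.

9 semitones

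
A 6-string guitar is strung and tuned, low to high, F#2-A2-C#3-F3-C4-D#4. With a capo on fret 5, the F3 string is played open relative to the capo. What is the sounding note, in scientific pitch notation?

A#3

The capo raises the open F3 by 5 semitones to A#3; fretting 0 more gives F3 + 5 + 0 = F3 + 5 semitones = A#3.
(Also written Bb.)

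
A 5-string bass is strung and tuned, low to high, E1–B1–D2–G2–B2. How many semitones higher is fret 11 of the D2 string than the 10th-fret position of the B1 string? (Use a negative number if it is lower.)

4 semitones

D2 at fret 11 → D♭3 (MIDI 49); B1 at fret 10 → A2 (MIDI 45).
49 − 45 = 4, so the two pitches are 4 semitones apart.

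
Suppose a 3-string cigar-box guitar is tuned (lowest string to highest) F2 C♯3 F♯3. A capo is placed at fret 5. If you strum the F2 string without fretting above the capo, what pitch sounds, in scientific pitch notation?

The capo raises the open F2 by 5 semitones to A♯2; fretting 0 more gives F2 + 5 + 0 = F2 + 5 semitones = A♯2.

A♯2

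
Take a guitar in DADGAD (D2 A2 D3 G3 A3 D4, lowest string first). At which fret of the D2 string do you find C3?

10

C3 is 10 semitones above the open D2 (D–D#–E–F–…–A#–B–C), so it sits at fret 10.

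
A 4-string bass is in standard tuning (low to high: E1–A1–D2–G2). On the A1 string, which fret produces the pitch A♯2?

13

A♯2 is 13 semitones above the open A1 (A–A#–B–C–…–G#–A–A#), so it sits at fret 13.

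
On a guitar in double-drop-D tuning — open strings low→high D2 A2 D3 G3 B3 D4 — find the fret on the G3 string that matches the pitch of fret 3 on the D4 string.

10

Fret 3 on D4 is MIDI 62 + 3 = 65 (F4). On the G3 string (open MIDI 55), that pitch is 65 − 55 = fret 10.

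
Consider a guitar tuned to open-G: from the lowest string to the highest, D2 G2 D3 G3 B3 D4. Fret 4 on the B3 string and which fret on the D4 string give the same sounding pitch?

1

B3 at fret 4 is B3 + 4 semitones = D#4.
The open D4 string is 3 semitones above the open B3, so the same pitch on the D4 string lies at fret 4 − 3 = 1.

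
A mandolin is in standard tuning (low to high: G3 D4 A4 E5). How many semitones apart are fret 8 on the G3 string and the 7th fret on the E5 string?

20 semitones

G3 at fret 8 → D#4 (MIDI 63); E5 at fret 7 → B5 (MIDI 83).
63 − 83 = -20, so the two pitches are 20 semitones apart, with B5 the higher.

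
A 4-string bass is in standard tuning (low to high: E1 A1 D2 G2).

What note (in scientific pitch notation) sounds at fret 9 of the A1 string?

A1 is MIDI 33. Adding 9 gives 42, which is F♯2.
(Equivalently spelled G♭2.)

F♯2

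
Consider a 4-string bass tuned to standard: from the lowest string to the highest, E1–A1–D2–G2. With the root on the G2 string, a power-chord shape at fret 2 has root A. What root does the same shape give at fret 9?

E

Moving from fret 2 to fret 9 shifts the root by 7 semitones.
A up 7 semitones is E.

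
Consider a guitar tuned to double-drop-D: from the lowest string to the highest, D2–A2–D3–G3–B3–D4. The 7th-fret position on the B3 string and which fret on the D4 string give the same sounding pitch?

4

B3 at fret 7 is B3 + 7 semitones = F#4.
The open D4 string is 3 semitones above the open B3, so the same pitch on the D4 string lies at fret 7 − 3 = 4.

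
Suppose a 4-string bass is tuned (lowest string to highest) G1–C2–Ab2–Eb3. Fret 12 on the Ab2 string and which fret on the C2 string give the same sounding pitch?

Ab2 at fret 12 is Ab2 + 12 semitones = Ab3.
The open C2 string is 8 semitones below the open Ab2, so the same pitch on the C2 string lies at fret 12 + 8 = 20.

20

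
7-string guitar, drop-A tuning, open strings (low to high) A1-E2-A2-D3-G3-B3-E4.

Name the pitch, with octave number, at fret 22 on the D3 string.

Each fret is one semitone, so D3 + 22 = C5.

C5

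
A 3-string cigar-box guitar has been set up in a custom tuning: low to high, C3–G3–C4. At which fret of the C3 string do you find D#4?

15

D#4 is 15 semitones above the open C3 (C–C#–D–D#–…–C#–D–D#), so it sits at fret 15.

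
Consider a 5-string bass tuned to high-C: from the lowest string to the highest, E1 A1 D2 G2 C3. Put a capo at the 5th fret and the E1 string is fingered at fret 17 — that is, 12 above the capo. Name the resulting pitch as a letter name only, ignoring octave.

The capo raises the open E1 by 5 semitones to A1; fretting 12 more gives E1 + 5 + 12 = E1 + 17 semitones, landing on A.

A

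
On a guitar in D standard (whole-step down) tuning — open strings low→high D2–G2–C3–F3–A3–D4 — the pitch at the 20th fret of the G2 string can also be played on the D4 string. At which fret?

G2 at fret 20 is G2 + 20 semitones = D#4.
The open D4 string is 19 semitones above the open G2, so the same pitch on the D4 string lies at fret 20 − 19 = 1.

1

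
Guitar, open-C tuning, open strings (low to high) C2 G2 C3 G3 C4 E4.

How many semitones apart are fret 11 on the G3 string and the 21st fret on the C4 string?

G3 at fret 11 → F#4 (MIDI 66); C4 at fret 21 → A5 (MIDI 81).
66 − 81 = -15, so the two pitches are 15 semitones apart, with A5 the higher.

15 semitones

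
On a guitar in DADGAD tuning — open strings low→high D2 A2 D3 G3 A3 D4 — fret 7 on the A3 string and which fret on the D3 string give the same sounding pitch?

14

A3 at fret 7 is A3 + 7 semitones = E4.
The open D3 string is 7 semitones below the open A3, so the same pitch on the D3 string lies at fret 7 + 7 = 14.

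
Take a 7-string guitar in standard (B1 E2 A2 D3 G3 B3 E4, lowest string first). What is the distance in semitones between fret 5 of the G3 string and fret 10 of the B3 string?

G3 at fret 5 → C4 (MIDI 60); B3 at fret 10 → A4 (MIDI 69).
60 − 69 = -9, so the two pitches are 9 semitones apart, with A4 the higher.

9 semitones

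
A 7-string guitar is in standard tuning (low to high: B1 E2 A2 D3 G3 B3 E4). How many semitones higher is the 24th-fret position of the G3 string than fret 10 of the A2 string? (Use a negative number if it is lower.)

G3 at fret 24 → G5 (MIDI 79); A2 at fret 10 → G3 (MIDI 55).
79 − 55 = 24, so the two pitches are 24 semitones apart.

24 semitones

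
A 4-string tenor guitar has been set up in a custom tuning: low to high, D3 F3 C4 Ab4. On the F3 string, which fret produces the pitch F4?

12

F4 is 12 semitones above the open F3 (F–Gb–G–Ab–…–Eb–E–F), so it sits at fret 12.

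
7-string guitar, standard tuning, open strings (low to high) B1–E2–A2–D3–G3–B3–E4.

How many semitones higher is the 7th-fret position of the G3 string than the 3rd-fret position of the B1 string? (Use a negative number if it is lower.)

24 semitones

G3 at fret 7 → D4 (MIDI 62); B1 at fret 3 → D2 (MIDI 38).
62 − 38 = 24, so the two pitches are 24 semitones apart.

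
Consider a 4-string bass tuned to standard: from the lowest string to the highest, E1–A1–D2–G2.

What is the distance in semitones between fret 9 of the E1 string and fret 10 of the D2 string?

E1 at fret 9 → C#2 (MIDI 37); D2 at fret 10 → C3 (MIDI 48).
37 − 48 = -11, so the two pitches are 11 semitones apart, with C3 the higher.

11 semitones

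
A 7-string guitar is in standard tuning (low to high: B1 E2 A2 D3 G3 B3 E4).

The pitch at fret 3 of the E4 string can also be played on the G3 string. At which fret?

12

E4 at fret 3 is E4 + 3 semitones = G4.
The open G3 string is 9 semitones below the open E4, so the same pitch on the G3 string lies at fret 3 + 9 = 12.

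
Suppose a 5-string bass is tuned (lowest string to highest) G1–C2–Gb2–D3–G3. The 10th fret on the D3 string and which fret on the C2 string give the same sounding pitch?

D3 at fret 10 is D3 + 10 semitones = C4.
The open C2 string is 14 semitones below the open D3, so the same pitch on the C2 string lies at fret 10 + 14 = 24.

24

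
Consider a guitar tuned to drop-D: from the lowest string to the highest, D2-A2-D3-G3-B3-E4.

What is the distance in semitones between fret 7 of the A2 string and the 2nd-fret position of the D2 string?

A2 at fret 7 → E3 (MIDI 52); D2 at fret 2 → E2 (MIDI 40).
52 − 40 = 12, so the two pitches are 12 semitones apart, with E3 the higher.

12 semitones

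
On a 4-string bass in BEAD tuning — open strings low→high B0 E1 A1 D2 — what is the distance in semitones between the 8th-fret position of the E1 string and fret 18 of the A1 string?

15 semitones

E1 at fret 8 → C2 (MIDI 36); A1 at fret 18 → D♯3 (MIDI 51).
36 − 51 = -15, so the two pitches are 15 semitones apart, with D♯3 the higher.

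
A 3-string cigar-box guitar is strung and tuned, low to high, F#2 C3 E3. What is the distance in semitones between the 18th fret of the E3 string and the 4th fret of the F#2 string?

24 semitones

E3 at fret 18 → A#4 (MIDI 70); F#2 at fret 4 → A#2 (MIDI 46).
70 − 46 = 24, so the two pitches are 24 semitones apart, with A#4 the higher.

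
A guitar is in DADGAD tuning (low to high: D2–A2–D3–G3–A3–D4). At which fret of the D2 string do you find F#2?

F#2 is 4 semitones above the open D2 (D–D#–E–F–F#), so it sits at fret 4.

4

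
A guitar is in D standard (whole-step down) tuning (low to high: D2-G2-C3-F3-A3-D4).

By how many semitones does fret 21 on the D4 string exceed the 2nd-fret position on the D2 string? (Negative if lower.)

43 semitones

D4 at fret 21 → B5 (MIDI 83); D2 at fret 2 → E2 (MIDI 40).
83 − 40 = 43, so the two pitches are 43 semitones apart.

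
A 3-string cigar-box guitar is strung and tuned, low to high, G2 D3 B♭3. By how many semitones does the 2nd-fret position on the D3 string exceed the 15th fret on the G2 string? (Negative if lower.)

D3 at fret 2 → E3 (MIDI 52); G2 at fret 15 → B♭3 (MIDI 58).
52 − 58 = -6, so the two pitches are 6 semitones apart.

-6 semitones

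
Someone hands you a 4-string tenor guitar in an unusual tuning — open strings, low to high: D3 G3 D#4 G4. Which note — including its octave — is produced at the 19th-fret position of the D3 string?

The open D3 string plus 19 semitones: D–D#–E–F–…–G–G#–A.
The walk passes from B into C once, so the octave number goes from 3 to 4.

A4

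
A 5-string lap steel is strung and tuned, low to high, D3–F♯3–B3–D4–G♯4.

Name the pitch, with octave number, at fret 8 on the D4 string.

Each fret is one semitone, so D4 + 8 = A♯4.
(Equivalently spelled B♭4.)

A♯4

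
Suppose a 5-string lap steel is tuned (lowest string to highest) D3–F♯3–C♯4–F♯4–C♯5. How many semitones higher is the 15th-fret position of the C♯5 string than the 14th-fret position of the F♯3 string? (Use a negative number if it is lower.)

C♯5 at fret 15 → E6 (MIDI 88); F♯3 at fret 14 → G♯4 (MIDI 68).
88 − 68 = 20, so the two pitches are 20 semitones apart.

20 semitones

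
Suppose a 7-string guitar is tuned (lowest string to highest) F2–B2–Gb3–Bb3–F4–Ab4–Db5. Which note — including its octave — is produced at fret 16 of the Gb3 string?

Bb4

Each fret is one semitone, so Gb3 + 16 = Bb4.
(Equivalently spelled A#4.)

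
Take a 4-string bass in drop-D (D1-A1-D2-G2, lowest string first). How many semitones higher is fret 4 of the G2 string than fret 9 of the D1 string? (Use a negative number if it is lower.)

12 semitones

G2 at fret 4 → B2 (MIDI 47); D1 at fret 9 → B1 (MIDI 35).
47 − 35 = 12, so the two pitches are 12 semitones apart.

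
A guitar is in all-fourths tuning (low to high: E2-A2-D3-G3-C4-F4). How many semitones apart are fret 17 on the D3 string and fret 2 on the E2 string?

25 semitones

D3 at fret 17 → G4 (MIDI 67); E2 at fret 2 → F#2 (MIDI 42).
67 − 42 = 25, so the two pitches are 25 semitones apart, with G4 the higher.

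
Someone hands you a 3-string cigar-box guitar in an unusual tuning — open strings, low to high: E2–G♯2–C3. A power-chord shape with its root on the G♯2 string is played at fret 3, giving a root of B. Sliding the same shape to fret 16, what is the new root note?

C

Moving from fret 3 to fret 16 shifts the root by 13 semitones.
B up 13 semitones is C.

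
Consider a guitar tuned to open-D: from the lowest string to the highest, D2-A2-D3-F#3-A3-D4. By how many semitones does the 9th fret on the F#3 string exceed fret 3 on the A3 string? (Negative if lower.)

F#3 at fret 9 → D#4 (MIDI 63); A3 at fret 3 → C4 (MIDI 60).
63 − 60 = 3, so the two pitches are 3 semitones apart.

3 semitones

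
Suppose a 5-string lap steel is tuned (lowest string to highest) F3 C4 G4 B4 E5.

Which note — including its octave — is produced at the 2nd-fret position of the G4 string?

A4

Each fret is one semitone, so G4 + 2 = A4.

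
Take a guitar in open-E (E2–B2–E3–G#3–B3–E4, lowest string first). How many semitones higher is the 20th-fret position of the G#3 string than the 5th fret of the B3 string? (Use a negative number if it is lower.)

12 semitones

G#3 at fret 20 → E5 (MIDI 76); B3 at fret 5 → E4 (MIDI 64).
76 − 64 = 12, so the two pitches are 12 semitones apart.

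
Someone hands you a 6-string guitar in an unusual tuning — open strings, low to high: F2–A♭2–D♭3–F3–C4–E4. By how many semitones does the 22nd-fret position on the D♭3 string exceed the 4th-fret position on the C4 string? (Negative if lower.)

7 semitones

D♭3 at fret 22 → B4 (MIDI 71); C4 at fret 4 → E4 (MIDI 64).
71 − 64 = 7, so the two pitches are 7 semitones apart.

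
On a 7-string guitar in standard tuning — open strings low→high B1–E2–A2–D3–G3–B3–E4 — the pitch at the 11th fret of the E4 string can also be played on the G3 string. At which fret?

20

E4 at fret 11 is E4 + 11 semitones = D#5.
The open G3 string is 9 semitones below the open E4, so the same pitch on the G3 string lies at fret 11 + 9 = 20.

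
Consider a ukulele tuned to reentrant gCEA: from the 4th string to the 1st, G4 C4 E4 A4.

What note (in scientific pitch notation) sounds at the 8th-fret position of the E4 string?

The open E4 string plus 8 semitones: E–F–F#–G–G#–A–A#–B–C.
The walk passes from B into C once, so the octave number goes from 4 to 5.

C5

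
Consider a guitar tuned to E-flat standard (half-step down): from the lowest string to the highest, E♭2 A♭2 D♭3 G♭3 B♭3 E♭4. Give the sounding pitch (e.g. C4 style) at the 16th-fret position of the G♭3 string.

B♭4

The open G♭3 string plus 16 semitones: Gb–G–Ab–A–…–Ab–A–Bb.
The walk passes from B into C once, so the octave number goes from 3 to 4.
(Equivalently spelled A♯4.)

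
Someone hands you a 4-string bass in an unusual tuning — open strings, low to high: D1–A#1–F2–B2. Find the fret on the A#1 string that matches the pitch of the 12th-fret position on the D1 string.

4

Fret 12 on D1 is MIDI 26 + 12 = 38 (D2). On the A#1 string (open MIDI 34), that pitch is 38 − 34 = fret 4.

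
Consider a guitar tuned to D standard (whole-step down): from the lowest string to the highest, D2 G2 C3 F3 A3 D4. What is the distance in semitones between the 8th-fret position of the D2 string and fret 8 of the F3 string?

15 semitones

D2 at fret 8 → A♯2 (MIDI 46); F3 at fret 8 → C♯4 (MIDI 61).
46 − 61 = -15, so the two pitches are 15 semitones apart, with C♯4 the higher.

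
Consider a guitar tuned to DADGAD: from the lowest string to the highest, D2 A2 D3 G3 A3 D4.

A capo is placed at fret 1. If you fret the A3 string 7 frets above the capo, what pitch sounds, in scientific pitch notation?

The capo raises the open A3 by 1 semitone to A#3; fretting 7 more gives A3 + 1 + 7 = A3 + 8 semitones = F4.

F4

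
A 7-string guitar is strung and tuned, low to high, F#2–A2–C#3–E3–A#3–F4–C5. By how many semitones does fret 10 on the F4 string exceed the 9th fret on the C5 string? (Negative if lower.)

-6 semitones

F4 at fret 10 → D#5 (MIDI 75); C5 at fret 9 → A5 (MIDI 81).
75 − 81 = -6, so the two pitches are 6 semitones apart.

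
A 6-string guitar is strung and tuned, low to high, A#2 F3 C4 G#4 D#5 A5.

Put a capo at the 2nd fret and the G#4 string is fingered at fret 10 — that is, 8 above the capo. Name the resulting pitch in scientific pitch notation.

The capo raises the open G#4 by 2 semitones to A#4; fretting 8 more gives G#4 + 2 + 8 = G#4 + 10 semitones = F#5.

F#5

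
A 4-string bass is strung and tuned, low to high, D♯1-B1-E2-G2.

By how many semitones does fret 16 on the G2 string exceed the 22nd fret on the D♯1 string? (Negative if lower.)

10 semitones

G2 at fret 16 → B3 (MIDI 59); D♯1 at fret 22 → C♯3 (MIDI 49).
59 − 49 = 10, so the two pitches are 10 semitones apart.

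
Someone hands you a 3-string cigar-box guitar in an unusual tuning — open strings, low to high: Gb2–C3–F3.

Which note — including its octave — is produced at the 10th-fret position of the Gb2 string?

The open Gb2 string plus 10 semitones: Gb–G–Ab–A–…–D–Eb–E.
The walk passes from B into C once, so the octave number goes from 2 to 3.

E3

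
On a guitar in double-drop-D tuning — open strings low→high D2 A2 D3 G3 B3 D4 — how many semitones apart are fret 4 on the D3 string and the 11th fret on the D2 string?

5 semitones

D3 at fret 4 → F#3 (MIDI 54); D2 at fret 11 → C#3 (MIDI 49).
54 − 49 = 5, so the two pitches are 5 semitones apart, with F#3 the higher.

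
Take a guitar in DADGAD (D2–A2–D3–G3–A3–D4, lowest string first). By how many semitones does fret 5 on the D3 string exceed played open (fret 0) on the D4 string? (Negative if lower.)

-7 semitones

D3 at fret 5 → G3 (MIDI 55); D4 at fret 0 → D4 (MIDI 62).
55 − 62 = -7, so the two pitches are 7 semitones apart.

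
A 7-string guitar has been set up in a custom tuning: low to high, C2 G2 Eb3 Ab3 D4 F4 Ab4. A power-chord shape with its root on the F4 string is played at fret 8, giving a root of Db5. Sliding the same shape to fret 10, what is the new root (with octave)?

Moving from fret 8 to fret 10 shifts the root by 2 semitones.
Db5 up 2 semitones is Eb5.

Eb5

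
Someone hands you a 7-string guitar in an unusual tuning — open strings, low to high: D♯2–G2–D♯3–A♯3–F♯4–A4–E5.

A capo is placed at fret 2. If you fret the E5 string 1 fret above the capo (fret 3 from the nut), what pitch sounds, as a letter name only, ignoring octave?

G

The capo raises the open E5 by 2 semitones to F♯5; fretting 1 more gives E5 + 2 + 1 = E5 + 3 semitones, landing on G.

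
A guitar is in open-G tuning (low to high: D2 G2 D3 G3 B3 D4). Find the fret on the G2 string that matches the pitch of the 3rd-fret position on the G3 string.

15

G3 at fret 3 is G3 + 3 semitones = A#3.
The open G2 string is 12 semitones below the open G3, so the same pitch on the G2 string lies at fret 3 + 12 = 15.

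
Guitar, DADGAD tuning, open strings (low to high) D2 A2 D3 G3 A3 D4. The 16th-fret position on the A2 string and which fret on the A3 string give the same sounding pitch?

4

A2 at fret 16 is A2 + 16 semitones = C#4.
The open A3 string is 12 semitones above the open A2, so the same pitch on the A3 string lies at fret 16 − 12 = 4.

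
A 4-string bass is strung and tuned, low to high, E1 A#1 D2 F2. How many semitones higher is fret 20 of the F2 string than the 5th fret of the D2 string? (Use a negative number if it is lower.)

F2 at fret 20 → C#4 (MIDI 61); D2 at fret 5 → G2 (MIDI 43).
61 − 43 = 18, so the two pitches are 18 semitones apart.

18 semitones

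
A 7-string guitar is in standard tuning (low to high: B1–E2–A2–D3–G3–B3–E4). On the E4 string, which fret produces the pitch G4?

G4 is 3 semitones above the open E4 (E–F–F#–G), so it sits at fret 3.

3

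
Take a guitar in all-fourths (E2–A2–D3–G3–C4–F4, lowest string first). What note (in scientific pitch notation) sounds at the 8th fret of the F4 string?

C#5

F4 is MIDI 65. Adding 8 gives 73, which is C#5.
(Equivalently spelled Db5.)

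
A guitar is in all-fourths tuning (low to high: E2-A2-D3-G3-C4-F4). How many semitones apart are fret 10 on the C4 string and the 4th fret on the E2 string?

26 semitones

C4 at fret 10 → A#4 (MIDI 70); E2 at fret 4 → G#2 (MIDI 44).
70 − 44 = 26, so the two pitches are 26 semitones apart, with A#4 the higher.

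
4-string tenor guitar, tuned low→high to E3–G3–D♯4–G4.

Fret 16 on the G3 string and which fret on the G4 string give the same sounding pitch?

Fret 16 on G3 is MIDI 55 + 16 = 71 (B4). On the G4 string (open MIDI 67), that pitch is 71 − 67 = fret 4.

4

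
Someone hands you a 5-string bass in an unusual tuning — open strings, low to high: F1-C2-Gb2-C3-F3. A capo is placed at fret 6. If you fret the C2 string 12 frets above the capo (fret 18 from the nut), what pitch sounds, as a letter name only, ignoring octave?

The capo raises the open C2 by 6 semitones to Gb2; fretting 12 more gives C2 + 6 + 12 = C2 + 18 semitones, landing on Gb.
(Also written F#.)

Gb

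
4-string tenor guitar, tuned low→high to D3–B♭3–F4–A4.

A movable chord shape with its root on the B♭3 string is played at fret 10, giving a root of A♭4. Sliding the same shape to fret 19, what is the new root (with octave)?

F5

Moving from fret 10 to fret 19 shifts the root by 9 semitones.
A♭4 up 9 semitones is F5.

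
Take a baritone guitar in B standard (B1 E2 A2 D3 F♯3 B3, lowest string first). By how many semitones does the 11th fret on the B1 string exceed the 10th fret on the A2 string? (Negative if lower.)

-9 semitones

B1 at fret 11 → A♯2 (MIDI 46); A2 at fret 10 → G3 (MIDI 55).
46 − 55 = -9, so the two pitches are 9 semitones apart.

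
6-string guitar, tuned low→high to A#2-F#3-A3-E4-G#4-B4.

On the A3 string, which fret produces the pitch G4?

10

G4 is 10 semitones above the open A3 (A–A#–B–C–…–F–F#–G), so it sits at fret 10.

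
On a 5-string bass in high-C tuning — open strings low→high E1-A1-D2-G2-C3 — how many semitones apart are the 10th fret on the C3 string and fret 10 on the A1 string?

C3 at fret 10 → A#3 (MIDI 58); A1 at fret 10 → G2 (MIDI 43).
58 − 43 = 15, so the two pitches are 15 semitones apart, with A#3 the higher.

15 semitones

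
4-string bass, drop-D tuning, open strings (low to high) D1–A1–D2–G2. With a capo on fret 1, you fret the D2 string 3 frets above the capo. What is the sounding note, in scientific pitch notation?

The capo raises the open D2 by 1 semitone to D#2; fretting 3 more gives D2 + 1 + 3 = D2 + 4 semitones = F#2.

F#2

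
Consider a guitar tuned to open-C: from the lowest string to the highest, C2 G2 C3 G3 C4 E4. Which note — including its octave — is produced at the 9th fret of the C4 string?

A4

The open C4 string plus 9 semitones: C–C#–D–D#–E–F–F#–G–G#–A.
No B→C boundary is crossed, so the octave stays at 4.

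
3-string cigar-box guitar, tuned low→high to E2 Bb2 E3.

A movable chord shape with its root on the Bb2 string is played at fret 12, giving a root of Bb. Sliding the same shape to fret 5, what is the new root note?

Eb

Moving from fret 12 to fret 5 shifts the root by -7 semitones.
Bb down 7 semitones is Eb.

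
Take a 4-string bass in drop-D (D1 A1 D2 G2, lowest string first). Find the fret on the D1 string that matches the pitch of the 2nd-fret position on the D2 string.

D2 at fret 2 is D2 + 2 semitones = E2.
The open D1 string is 12 semitones below the open D2, so the same pitch on the D1 string lies at fret 2 + 12 = 14.

14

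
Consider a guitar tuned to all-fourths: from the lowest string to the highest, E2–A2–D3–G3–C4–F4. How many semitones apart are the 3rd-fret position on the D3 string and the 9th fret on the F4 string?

D3 at fret 3 → F3 (MIDI 53); F4 at fret 9 → D5 (MIDI 74).
53 − 74 = -21, so the two pitches are 21 semitones apart, with D5 the higher.

21 semitones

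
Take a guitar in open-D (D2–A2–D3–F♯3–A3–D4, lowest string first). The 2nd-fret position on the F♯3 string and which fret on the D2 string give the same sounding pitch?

18

Fret 2 on F♯3 is MIDI 54 + 2 = 56 (G♯3). On the D2 string (open MIDI 38), that pitch is 56 − 38 = fret 18.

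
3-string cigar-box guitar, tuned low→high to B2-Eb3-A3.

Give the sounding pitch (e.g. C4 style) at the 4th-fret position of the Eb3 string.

G3

Each fret is one semitone, so Eb3 + 4 = G3.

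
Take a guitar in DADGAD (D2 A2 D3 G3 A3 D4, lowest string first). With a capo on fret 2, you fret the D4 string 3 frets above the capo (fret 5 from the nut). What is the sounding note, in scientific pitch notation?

The capo raises the open D4 by 2 semitones to E4; fretting 3 more gives D4 + 2 + 3 = D4 + 5 semitones = G4.

G4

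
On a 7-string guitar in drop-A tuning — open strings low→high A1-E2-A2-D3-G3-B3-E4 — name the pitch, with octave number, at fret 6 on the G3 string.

C#4

The open G3 string plus 6 semitones: G–G#–A–A#–B–C–C#.
The walk passes from B into C once, so the octave number goes from 3 to 4.
(Equivalently spelled Db4.)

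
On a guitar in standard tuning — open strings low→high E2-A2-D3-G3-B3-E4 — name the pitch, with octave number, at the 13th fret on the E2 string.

F3

The open E2 string plus 13 semitones: E–F–F#–G–…–D#–E–F.
The walk passes from B into C once, so the octave number goes from 2 to 3.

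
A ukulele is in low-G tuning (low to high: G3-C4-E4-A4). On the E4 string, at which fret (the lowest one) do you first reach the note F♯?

2

From E4, count semitones up the chromatic scale until reaching F♯: E–F–F# — 2 steps.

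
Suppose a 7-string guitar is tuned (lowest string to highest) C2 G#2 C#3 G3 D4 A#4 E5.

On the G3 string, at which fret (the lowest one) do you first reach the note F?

From G3, count semitones up the chromatic scale until reaching F: G–G#–A–A#–…–D#–E–F — 10 steps.

10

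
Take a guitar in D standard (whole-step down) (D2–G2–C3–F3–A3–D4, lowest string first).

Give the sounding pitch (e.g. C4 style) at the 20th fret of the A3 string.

F5

Each fret is one semitone, so A3 + 20 = F5.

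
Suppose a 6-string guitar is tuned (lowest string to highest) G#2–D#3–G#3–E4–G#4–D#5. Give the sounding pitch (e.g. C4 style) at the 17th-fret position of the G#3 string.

C#5

G#3 is MIDI 56. Adding 17 gives 73, which is C#5.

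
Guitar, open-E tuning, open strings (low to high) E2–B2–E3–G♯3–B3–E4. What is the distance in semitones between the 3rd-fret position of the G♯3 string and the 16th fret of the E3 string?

9 semitones

G♯3 at fret 3 → B3 (MIDI 59); E3 at fret 16 → G♯4 (MIDI 68).
59 − 68 = -9, so the two pitches are 9 semitones apart, with G♯4 the higher.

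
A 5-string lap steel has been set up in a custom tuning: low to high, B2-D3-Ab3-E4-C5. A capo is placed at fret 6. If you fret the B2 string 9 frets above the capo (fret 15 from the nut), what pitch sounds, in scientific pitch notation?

The capo raises the open B2 by 6 semitones to F3; fretting 9 more gives B2 + 6 + 9 = B2 + 15 semitones = D4.

D4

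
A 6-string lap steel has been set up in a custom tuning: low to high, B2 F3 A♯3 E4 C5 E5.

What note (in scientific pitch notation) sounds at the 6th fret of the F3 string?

The open F3 string plus 6 semitones: F–F#–G–G#–A–A#–B.
No B→C boundary is crossed, so the octave stays at 3.

B3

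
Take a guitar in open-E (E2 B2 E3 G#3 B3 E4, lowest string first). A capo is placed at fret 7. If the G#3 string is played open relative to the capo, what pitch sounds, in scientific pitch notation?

The capo raises the open G#3 by 7 semitones to D#4; fretting 0 more gives G#3 + 7 + 0 = G#3 + 7 semitones = D#4.

D#4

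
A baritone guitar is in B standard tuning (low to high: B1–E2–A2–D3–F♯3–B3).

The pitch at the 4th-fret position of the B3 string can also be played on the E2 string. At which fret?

B3 at fret 4 is B3 + 4 semitones = D♯4.
The open E2 string is 19 semitones below the open B3, so the same pitch on the E2 string lies at fret 4 + 19 = 23.

23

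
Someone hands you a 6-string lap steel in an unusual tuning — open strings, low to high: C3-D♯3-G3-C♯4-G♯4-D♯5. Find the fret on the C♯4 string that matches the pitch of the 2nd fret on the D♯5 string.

Fret 2 on D♯5 is MIDI 75 + 2 = 77 (F5). On the C♯4 string (open MIDI 61), that pitch is 77 − 61 = fret 16.

16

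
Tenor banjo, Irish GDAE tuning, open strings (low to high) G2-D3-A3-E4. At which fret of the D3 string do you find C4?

C4 is 10 semitones above the open D3 (D–D#–E–F–…–A#–B–C), so it sits at fret 10.

10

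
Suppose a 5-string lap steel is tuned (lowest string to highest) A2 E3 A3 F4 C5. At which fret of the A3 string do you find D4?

5

D4 is 5 semitones above the open A3 (A–A#–B–C–C#–D), so it sits at fret 5.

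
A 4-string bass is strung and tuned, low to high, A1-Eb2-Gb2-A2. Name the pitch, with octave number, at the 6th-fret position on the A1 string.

The open A1 string plus 6 semitones: A–Bb–B–C–Db–D–Eb.
The walk passes from B into C once, so the octave number goes from 1 to 2.
(Equivalently spelled D#2.)

Eb2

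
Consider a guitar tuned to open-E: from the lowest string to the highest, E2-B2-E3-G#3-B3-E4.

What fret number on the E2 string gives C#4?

21

C#4 is 21 semitones above the open E2 (E–F–F#–G–…–B–C–C#), so it sits at fret 21.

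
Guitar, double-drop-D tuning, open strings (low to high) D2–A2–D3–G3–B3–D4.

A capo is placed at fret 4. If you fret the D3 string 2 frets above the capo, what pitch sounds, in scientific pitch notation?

The capo raises the open D3 by 4 semitones to F#3; fretting 2 more gives D3 + 4 + 2 = D3 + 6 semitones = G#3.
(Also written Ab.)

G#3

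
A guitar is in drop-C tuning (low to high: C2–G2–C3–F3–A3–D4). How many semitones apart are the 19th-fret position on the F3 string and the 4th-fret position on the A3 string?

11 semitones

F3 at fret 19 → C5 (MIDI 72); A3 at fret 4 → C#4 (MIDI 61).
72 − 61 = 11, so the two pitches are 11 semitones apart, with C5 the higher.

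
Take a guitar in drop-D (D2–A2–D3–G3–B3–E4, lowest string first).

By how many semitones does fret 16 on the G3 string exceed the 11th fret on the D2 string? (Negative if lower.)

G3 at fret 16 → B4 (MIDI 71); D2 at fret 11 → C♯3 (MIDI 49).
71 − 49 = 22, so the two pitches are 22 semitones apart.

22 semitones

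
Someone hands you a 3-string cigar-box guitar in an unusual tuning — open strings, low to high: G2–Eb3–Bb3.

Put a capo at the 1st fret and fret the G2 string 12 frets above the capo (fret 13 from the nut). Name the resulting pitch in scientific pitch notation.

Ab3

The capo raises the open G2 by 1 semitone to Ab2; fretting 12 more gives G2 + 1 + 12 = G2 + 13 semitones = Ab3.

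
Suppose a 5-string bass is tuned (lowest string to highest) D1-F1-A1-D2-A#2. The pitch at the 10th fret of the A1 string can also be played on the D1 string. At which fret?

Fret 10 on A1 is MIDI 33 + 10 = 43 (G2). On the D1 string (open MIDI 26), that pitch is 43 − 26 = fret 17.

17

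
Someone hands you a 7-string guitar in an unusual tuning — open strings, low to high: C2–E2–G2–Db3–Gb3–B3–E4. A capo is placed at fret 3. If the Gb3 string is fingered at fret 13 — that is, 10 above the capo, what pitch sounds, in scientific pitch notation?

G4

The capo raises the open Gb3 by 3 semitones to A3; fretting 10 more gives Gb3 + 3 + 10 = Gb3 + 13 semitones = G4.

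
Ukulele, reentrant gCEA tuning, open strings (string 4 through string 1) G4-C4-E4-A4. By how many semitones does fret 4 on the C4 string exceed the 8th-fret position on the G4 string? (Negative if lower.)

-11 semitones

C4 at fret 4 → E4 (MIDI 64); G4 at fret 8 → D♯5 (MIDI 75).
64 − 75 = -11, so the two pitches are 11 semitones apart.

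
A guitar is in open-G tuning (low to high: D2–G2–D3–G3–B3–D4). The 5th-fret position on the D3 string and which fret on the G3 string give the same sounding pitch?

0

Fret 5 on D3 is MIDI 50 + 5 = 55 (G3). On the G3 string (open MIDI 55), that pitch is 55 − 55 = fret 0.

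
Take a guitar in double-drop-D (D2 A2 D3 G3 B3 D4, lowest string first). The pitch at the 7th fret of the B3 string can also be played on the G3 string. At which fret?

B3 at fret 7 is B3 + 7 semitones = F♯4.
The open G3 string is 4 semitones below the open B3, so the same pitch on the G3 string lies at fret 7 + 4 = 11.

11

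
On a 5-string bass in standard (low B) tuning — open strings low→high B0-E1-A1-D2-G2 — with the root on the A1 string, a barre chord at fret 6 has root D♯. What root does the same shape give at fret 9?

F♯

Moving from fret 6 to fret 9 shifts the root by 3 semitones.
D♯ up 3 semitones is F♯.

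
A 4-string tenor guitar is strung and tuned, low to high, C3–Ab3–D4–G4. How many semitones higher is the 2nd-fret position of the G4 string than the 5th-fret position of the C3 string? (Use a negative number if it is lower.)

16 semitones

G4 at fret 2 → A4 (MIDI 69); C3 at fret 5 → F3 (MIDI 53).
69 − 53 = 16, so the two pitches are 16 semitones apart.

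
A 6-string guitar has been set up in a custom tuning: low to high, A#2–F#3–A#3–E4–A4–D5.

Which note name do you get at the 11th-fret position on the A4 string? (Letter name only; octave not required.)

The open A4 string plus 11 semitones: A–A#–B–C–…–F#–G–G#.
(Equivalently spelled Ab.)

G#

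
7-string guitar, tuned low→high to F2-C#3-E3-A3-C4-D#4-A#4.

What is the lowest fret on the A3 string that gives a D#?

6

From A3, count semitones up the chromatic scale until reaching D#: A–A#–B–C–C#–D–D# — 6 steps.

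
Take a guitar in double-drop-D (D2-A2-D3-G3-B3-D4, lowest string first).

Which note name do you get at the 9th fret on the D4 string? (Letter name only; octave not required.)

B

Each fret is one semitone, so D4 + 9 = B.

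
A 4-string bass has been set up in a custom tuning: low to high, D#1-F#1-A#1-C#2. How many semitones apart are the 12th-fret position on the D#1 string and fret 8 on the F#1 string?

D#1 at fret 12 → D#2 (MIDI 39); F#1 at fret 8 → D2 (MIDI 38).
39 − 38 = 1, so the two pitches are 1 semitone apart, with D#2 the higher.

1 semitone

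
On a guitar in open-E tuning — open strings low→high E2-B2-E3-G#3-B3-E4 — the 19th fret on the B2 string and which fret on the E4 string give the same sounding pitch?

2

Fret 19 on B2 is MIDI 47 + 19 = 66 (F#4). On the E4 string (open MIDI 64), that pitch is 66 − 64 = fret 2.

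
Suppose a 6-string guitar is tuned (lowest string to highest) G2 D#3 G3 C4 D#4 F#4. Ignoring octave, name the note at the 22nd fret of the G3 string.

F

The open G3 string plus 22 semitones: G–G#–A–A#–…–D#–E–F.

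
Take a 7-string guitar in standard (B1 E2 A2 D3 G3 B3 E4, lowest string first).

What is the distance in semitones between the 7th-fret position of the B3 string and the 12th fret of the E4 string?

B3 at fret 7 → F#4 (MIDI 66); E4 at fret 12 → E5 (MIDI 76).
66 − 76 = -10, so the two pitches are 10 semitones apart, with E5 the higher.

10 semitones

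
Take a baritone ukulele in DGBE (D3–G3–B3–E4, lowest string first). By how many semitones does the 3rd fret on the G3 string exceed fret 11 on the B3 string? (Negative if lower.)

G3 at fret 3 → A#3 (MIDI 58); B3 at fret 11 → A#4 (MIDI 70).
58 − 70 = -12, so the two pitches are 12 semitones apart.

-12 semitones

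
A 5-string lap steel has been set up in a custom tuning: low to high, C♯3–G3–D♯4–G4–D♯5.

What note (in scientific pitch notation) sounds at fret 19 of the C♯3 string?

G♯4

The open C♯3 string plus 19 semitones: C#–D–D#–E–…–F#–G–G#.
The walk passes from B into C once, so the octave number goes from 3 to 4.
(Equivalently spelled A♭4.)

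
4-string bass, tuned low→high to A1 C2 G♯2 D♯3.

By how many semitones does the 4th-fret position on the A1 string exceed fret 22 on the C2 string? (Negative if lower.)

A1 at fret 4 → C♯2 (MIDI 37); C2 at fret 22 → A♯3 (MIDI 58).
37 − 58 = -21, so the two pitches are 21 semitones apart.

-21 semitones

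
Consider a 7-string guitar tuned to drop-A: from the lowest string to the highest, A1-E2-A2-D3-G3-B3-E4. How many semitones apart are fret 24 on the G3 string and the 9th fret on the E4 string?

6 semitones

G3 at fret 24 → G5 (MIDI 79); E4 at fret 9 → C♯5 (MIDI 73).
79 − 73 = 6, so the two pitches are 6 semitones apart, with G5 the higher.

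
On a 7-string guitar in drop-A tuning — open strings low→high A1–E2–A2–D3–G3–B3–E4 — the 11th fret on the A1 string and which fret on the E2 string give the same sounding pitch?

4

Fret 11 on A1 is MIDI 33 + 11 = 44 (G#2). On the E2 string (open MIDI 40), that pitch is 44 − 40 = fret 4.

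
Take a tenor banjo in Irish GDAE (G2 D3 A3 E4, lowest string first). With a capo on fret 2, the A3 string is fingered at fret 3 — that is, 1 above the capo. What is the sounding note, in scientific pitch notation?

The capo raises the open A3 by 2 semitones to B3; fretting 1 more gives A3 + 2 + 1 = A3 + 3 semitones = C4.

C4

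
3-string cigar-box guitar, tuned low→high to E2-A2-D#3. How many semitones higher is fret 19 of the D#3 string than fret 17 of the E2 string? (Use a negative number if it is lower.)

13 semitones

D#3 at fret 19 → A#4 (MIDI 70); E2 at fret 17 → A3 (MIDI 57).
70 − 57 = 13, so the two pitches are 13 semitones apart.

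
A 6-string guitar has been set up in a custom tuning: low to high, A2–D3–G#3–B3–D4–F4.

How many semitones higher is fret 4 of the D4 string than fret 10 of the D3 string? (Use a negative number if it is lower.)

D4 at fret 4 → F#4 (MIDI 66); D3 at fret 10 → C4 (MIDI 60).
66 − 60 = 6, so the two pitches are 6 semitones apart.

6 semitones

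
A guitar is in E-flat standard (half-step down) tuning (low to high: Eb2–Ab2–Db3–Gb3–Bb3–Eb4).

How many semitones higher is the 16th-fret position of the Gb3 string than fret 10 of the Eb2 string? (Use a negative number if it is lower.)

Gb3 at fret 16 → Bb4 (MIDI 70); Eb2 at fret 10 → Db3 (MIDI 49).
70 − 49 = 21, so the two pitches are 21 semitones apart.

21 semitones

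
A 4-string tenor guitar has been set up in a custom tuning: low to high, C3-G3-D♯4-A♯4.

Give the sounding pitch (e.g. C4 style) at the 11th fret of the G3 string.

F♯4

G3 is MIDI 55. Adding 11 gives 66, which is F♯4.
(Equivalently spelled G♭4.)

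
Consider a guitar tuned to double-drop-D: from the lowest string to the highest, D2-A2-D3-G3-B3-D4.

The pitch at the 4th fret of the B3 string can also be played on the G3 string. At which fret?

8

Fret 4 on B3 is MIDI 59 + 4 = 63 (D#4). On the G3 string (open MIDI 55), that pitch is 63 − 55 = fret 8.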